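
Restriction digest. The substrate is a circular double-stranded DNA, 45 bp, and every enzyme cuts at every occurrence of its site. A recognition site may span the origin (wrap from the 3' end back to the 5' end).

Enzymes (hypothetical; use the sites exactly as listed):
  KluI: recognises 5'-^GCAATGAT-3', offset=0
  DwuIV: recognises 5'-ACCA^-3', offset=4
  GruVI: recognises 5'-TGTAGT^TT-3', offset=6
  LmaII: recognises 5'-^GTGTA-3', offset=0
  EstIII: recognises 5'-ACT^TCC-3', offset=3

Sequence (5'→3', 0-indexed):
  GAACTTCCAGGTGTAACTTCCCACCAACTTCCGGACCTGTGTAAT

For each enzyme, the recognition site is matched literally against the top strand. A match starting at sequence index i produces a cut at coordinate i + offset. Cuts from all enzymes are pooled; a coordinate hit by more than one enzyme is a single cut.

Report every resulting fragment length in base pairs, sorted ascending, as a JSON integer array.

Per-enzyme occurrences:
  KluI (GCAATGAT, off=0): no sites
  DwuIV ACCA/4: at [22] ⇒ [26]
  GruVI (TGTAGTTT, off=6): no sites
  LmaII GTGTA/0: at [10, 38] ⇒ [10, 38]
  EstIII ACTTCC/3: at [2, 15, 26] ⇒ [5, 18, 29]

All cut coordinates (distinct, sorted): [5, 10, 18, 26, 29, 38]

Fragments:
  5→10: 5 bp
  10→18: 8 bp
  18→26: 8 bp
  26→29: 3 bp
  29→38: 9 bp
  38→5 (wrap): 45-38+5 = 12 bp

[3,5,8,8,9,12]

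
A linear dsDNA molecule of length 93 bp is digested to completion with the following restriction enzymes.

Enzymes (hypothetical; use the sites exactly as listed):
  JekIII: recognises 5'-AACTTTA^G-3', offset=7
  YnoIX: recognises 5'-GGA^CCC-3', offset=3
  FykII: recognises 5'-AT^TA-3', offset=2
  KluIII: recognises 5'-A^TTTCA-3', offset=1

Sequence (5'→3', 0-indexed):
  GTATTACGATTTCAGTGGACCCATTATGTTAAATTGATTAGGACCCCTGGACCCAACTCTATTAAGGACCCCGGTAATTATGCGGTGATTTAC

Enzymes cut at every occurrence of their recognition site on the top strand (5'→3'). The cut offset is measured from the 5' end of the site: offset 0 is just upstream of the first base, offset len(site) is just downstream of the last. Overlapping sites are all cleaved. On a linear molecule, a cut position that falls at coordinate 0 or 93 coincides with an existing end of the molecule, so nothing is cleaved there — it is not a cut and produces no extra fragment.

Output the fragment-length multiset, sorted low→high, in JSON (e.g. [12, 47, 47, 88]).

[4,5,5,5,6,8,10,10,11,14,15]

Per-enzyme occurrences:
  JekIII (AACTTTAG, off=7): no sites
  YnoIX (GGACCC, off=3): starts [16, 40, 48, 65] → cuts [19, 43, 51, 68]
  FykII (ATTA, off=2): starts [2, 22, 36, 60, 76] → cuts [4, 24, 38, 62, 78]
  KluIII (ATTTCA, off=1): starts [8] → cuts [9]

Pooled cuts: [4, 9, 19, 24, 38, 43, 51, 62, 68, 78]

Fragments:
  [0,4): 4 bp
  [4,9): 5 bp
  [9,19): 10 bp
  [19,24): 5 bp
  [24,38): 14 bp
  [38,43): 5 bp
  [43,51): 8 bp
  [51,62): 11 bp
  [62,68): 6 bp
  [68,78): 10 bp
  [78,93): 15 bp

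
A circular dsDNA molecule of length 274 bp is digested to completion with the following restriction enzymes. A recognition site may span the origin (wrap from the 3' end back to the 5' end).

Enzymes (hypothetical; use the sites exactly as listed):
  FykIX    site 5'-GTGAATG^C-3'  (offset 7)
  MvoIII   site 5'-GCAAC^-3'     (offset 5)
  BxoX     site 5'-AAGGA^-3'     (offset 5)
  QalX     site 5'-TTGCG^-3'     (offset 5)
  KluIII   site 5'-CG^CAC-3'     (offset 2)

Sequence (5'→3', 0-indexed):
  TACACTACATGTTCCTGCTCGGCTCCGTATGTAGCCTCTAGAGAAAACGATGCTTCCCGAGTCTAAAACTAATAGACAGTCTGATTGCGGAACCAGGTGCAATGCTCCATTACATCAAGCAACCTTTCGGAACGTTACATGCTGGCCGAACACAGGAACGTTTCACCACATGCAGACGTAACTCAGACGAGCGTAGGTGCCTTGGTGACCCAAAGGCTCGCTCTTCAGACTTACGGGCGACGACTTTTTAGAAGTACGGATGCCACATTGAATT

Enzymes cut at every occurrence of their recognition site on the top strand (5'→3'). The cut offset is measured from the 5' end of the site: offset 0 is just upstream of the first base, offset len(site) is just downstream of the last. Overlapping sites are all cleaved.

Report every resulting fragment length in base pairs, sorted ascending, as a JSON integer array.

Site scan:
  FykIX (GTGAATGC, off=7): no sites
  MvoIII (GCAAC, off=5): starts [118] → cuts [123]
  BxoX (AAGGA, off=5): no sites
  QalX (TTGCG, off=5): starts [84] → cuts [89]
  KluIII (CGCAC, off=2): no sites

Pooled cuts: [89, 123]

Fragments:
  89→123: 34 bp
  123→89 (wrap): 274-123+89 = 240 bp

[34,240]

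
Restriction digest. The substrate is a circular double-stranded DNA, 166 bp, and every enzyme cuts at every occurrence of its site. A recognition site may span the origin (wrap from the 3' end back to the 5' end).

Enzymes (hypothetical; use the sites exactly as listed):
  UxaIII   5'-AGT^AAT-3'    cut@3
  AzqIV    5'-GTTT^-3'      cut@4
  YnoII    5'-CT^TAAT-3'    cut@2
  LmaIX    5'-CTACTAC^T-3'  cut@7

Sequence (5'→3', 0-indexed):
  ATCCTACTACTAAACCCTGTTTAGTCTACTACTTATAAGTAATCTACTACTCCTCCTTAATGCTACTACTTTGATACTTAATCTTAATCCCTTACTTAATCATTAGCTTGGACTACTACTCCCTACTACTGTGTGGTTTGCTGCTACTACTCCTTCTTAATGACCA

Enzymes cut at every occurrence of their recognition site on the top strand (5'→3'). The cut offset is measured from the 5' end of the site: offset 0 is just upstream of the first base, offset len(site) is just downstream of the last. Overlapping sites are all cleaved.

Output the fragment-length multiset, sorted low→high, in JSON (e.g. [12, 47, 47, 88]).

[6,7,7,8,9,10,10,10,10,11,12,12,12,19,23]

Per-enzyme occurrences:
  UxaIII AGTAAT/3: at [37] ⇒ [40]
  AzqIV GTTT/4: at [18, 135] ⇒ [22, 139]
  YnoII CTTAAT/2: at [55, 76, 82, 94, 155] ⇒ [57, 78, 84, 96, 157]
  LmaIX CTACTACT/7: at [3, 25, 43, 62, 112, 122, 143] ⇒ [10, 32, 50, 69, 119, 129, 150]

Pooled cuts: [10, 22, 32, 40, 50, 57, 69, 78, 84, 96, 119, 129, 139, 150, 157]

Fragments:
  10→22: 12 bp
  22→32: 10 bp
  32→40: 8 bp
  40→50: 10 bp
  50→57: 7 bp
  57→69: 12 bp
  69→78: 9 bp
  78→84: 6 bp
  84→96: 12 bp
  96→119: 23 bp
  119→129: 10 bp
  129→139: 10 bp
  139→150: 11 bp
  150→157: 7 bp
  157→10 (wrap): 166-157+10 = 19 bp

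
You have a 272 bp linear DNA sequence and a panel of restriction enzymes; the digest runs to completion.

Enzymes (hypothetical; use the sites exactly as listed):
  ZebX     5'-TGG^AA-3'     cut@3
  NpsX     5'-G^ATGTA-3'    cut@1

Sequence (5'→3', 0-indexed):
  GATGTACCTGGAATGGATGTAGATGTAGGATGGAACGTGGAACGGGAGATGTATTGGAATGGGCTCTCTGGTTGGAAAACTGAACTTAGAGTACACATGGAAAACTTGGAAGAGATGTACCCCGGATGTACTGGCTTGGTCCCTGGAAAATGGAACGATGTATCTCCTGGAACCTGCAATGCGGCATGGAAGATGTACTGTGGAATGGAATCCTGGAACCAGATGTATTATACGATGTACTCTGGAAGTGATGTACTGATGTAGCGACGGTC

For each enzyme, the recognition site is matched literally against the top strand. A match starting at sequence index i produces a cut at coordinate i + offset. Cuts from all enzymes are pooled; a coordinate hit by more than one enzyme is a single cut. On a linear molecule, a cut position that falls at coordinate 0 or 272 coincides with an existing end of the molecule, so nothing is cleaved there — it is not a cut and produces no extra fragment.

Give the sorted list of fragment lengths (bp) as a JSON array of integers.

[1,3,4,5,5,5,5,6,6,7,7,8,8,8,9,9,10,11,11,11,11,12,13,14,18,19,21,25]

Site scan:
  ZebX TGGAA/3: at [8, 30, 37, 54, 72, 97, 106, 143, 150, 167, 186, 200, 205, 213, 242] ⇒ [11, 33, 40, 57, 75, 100, 109, 146, 153, 170, 189, 203, 208, 216, 245]
  NpsX GATGTA/1: at [0, 15, 21, 47, 113, 124, 156, 191, 221, 233, 249, 257] ⇒ [1, 16, 22, 48, 114, 125, 157, 192, 222, 234, 250, 258]

Pooled cuts: [1, 11, 16, 22, 33, 40, 48, 57, 75, 100, 109, 114, 125, 146, 153, 157, 170, 189, 192, 203, 208, 216, 222, 234, 245, 250, 258]

Fragments:
  [0,1): 1 bp
  [1,11): 10 bp
  [11,16): 5 bp
  [16,22): 6 bp
  [22,33): 11 bp
  [33,40): 7 bp
  [40,48): 8 bp
  [48,57): 9 bp
  [57,75): 18 bp
  [75,100): 25 bp
  [100,109): 9 bp
  [109,114): 5 bp
  [114,125): 11 bp
  [125,146): 21 bp
  [146,153): 7 bp
  [153,157): 4 bp
  [157,170): 13 bp
  [170,189): 19 bp
  [189,192): 3 bp
  [192,203): 11 bp
  [203,208): 5 bp
  [208,216): 8 bp
  [216,222): 6 bp
  [222,234): 12 bp
  [234,245): 11 bp
  [245,250): 5 bp
  [250,258): 8 bp
  [258,272): 14 bp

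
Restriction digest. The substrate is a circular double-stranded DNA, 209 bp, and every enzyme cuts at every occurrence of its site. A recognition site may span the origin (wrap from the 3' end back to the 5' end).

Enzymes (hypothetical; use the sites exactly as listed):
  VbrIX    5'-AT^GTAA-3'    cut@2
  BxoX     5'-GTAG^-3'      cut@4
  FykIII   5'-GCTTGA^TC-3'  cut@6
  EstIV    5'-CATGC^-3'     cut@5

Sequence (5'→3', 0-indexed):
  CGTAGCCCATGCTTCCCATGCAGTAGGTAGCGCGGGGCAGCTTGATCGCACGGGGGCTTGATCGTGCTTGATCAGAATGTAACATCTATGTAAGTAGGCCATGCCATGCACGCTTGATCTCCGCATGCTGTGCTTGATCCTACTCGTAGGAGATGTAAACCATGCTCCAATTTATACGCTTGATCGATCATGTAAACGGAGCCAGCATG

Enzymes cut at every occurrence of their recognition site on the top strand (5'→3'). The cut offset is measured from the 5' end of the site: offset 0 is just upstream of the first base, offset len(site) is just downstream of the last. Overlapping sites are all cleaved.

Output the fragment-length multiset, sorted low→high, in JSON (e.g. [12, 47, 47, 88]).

[4,4,5,5,5,7,7,7,8,8,8,9,9,10,11,11,11,12,15,16,18,19]

Scan for sites:
  VbrIX ATGTAA/2: at [76, 87, 152, 189] ⇒ [78, 89, 154, 191]
  BxoX GTAG/4: at [1, 22, 26, 93, 145] ⇒ [5, 26, 30, 97, 149]
  FykIII GCTTGATC/6: at [39, 55, 65, 111, 131, 177] ⇒ [45, 61, 71, 117, 137, 183]
  EstIV CATGC/5: at [7, 16, 99, 104, 123, 160, 205] ⇒ [1, 12, 21, 104, 109, 128, 165]

All cut coordinates (distinct, sorted): [1, 5, 12, 21, 26, 30, 45, 61, 71, 78, 89, 97, 104, 109, 117, 128, 137, 149, 154, 165, 183, 191]

Fragments:
  1→5: 4 bp
  5→12: 7 bp
  12→21: 9 bp
  21→26: 5 bp
  26→30: 4 bp
  30→45: 15 bp
  45→61: 16 bp
  61→71: 10 bp
  71→78: 7 bp
  78→89: 11 bp
  89→97: 8 bp
  97→104: 7 bp
  104→109: 5 bp
  109→117: 8 bp
  117→128: 11 bp
  128→137: 9 bp
  137→149: 12 bp
  149→154: 5 bp
  154→165: 11 bp
  165→183: 18 bp
  183→191: 8 bp
  191→1 (wrap): 209-191+1 = 19 bp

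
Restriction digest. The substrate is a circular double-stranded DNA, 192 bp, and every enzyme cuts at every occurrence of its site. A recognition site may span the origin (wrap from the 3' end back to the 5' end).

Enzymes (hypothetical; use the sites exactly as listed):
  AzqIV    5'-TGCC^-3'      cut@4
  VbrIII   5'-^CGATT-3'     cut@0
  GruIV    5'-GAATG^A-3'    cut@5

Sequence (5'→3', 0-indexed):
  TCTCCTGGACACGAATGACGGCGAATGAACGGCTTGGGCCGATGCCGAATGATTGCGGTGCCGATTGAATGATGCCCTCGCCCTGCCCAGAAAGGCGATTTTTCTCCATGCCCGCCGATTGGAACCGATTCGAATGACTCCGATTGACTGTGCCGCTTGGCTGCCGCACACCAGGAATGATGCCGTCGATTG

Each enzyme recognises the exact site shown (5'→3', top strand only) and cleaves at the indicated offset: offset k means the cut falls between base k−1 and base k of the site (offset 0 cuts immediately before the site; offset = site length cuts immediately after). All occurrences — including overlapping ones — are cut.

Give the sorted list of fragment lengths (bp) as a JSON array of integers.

[1,2,3,4,5,5,5,8,9,10,10,10,11,11,11,14,14,17,19,23]

Per-enzyme occurrences:
  AzqIV TGCC/4: at [42, 58, 72, 83, 108, 150, 161, 180] ⇒ [46, 62, 76, 87, 112, 154, 165, 184]
  VbrIII CGATT/0: at [61, 95, 115, 125, 140, 186] ⇒ [61, 95, 115, 125, 140, 186]
  GruIV GAATGA/5: at [12, 22, 46, 66, 131, 174] ⇒ [17, 27, 51, 71, 136, 179]

Pooled cuts: [17, 27, 46, 51, 61, 62, 71, 76, 87, 95, 112, 115, 125, 136, 140, 154, 165, 179, 184, 186]

Fragments:
  17→27: 10 bp
  27→46: 19 bp
  46→51: 5 bp
  51→61: 10 bp
  61→62: 1 bp
  62→71: 9 bp
  71→76: 5 bp
  76→87: 11 bp
  87→95: 8 bp
  95→112: 17 bp
  112→115: 3 bp
  115→125: 10 bp
  125→136: 11 bp
  136→140: 4 bp
  140→154: 14 bp
  154→165: 11 bp
  165→179: 14 bp
  179→184: 5 bp
  184→186: 2 bp
  186→17 (wrap): 192-186+17 = 23 bp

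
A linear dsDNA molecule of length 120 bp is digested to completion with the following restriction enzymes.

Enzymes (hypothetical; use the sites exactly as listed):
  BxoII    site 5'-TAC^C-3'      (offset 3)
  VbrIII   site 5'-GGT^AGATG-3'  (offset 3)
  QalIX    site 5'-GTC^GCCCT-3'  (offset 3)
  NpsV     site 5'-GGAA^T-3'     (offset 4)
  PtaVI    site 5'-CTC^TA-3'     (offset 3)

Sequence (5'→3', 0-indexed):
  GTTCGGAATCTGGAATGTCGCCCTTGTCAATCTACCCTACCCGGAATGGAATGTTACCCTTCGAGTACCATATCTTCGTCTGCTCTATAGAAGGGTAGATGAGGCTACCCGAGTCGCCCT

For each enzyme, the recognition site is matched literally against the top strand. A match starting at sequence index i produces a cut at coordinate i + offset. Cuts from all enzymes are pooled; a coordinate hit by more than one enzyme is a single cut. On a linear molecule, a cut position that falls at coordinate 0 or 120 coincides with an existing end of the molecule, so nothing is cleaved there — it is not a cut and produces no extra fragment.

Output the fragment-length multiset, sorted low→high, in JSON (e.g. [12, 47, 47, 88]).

Site scan:
  BxoII (TACC, off=3): starts [32, 37, 54, 65, 105] → cuts [35, 40, 57, 68, 108]
  VbrIII (GGTAGATG, off=3): starts [93] → cuts [96]
  QalIX (GTCGCCCT, off=3): starts [16, 112] → cuts [19, 115]
  NpsV (GGAAT, off=4): starts [4, 11, 42, 47] → cuts [8, 15, 46, 51]
  PtaVI (CTCTA, off=3): starts [82] → cuts [85]

All cut coordinates (distinct, sorted): [8, 15, 19, 35, 40, 46, 51, 57, 68, 85, 96, 108, 115]

Fragments:
  [0,8): 8 bp
  [8,15): 7 bp
  [15,19): 4 bp
  [19,35): 16 bp
  [35,40): 5 bp
  [40,46): 6 bp
  [46,51): 5 bp
  [51,57): 6 bp
  [57,68): 11 bp
  [68,85): 17 bp
  [85,96): 11 bp
  [96,108): 12 bp
  [108,115): 7 bp
  [115,120): 5 bp

[4,5,5,5,6,6,7,7,8,11,11,12,16,17]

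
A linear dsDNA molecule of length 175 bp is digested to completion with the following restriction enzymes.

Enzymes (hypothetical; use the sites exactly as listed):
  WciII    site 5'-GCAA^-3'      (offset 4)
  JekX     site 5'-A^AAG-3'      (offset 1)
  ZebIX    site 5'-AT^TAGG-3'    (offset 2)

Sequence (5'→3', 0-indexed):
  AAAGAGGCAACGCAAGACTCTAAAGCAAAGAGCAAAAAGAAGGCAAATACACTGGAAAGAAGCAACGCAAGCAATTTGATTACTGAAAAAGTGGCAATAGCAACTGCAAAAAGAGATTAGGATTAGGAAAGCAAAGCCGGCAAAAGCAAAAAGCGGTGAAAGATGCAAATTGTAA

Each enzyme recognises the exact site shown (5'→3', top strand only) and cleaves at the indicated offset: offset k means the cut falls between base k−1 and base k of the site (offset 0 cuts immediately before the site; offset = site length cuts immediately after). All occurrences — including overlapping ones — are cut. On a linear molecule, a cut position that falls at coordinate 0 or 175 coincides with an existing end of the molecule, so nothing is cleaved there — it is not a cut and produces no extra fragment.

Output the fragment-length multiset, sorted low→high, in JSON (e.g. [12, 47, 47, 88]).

[1,1,1,1,1,1,4,5,5,5,5,5,6,6,6,6,7,7,7,7,9,9,9,9,9,9,10,10,14]

Per-enzyme occurrences:
  WciII (GCAA, off=4): starts [6, 11, 24, 31, 42, 61, 66, 70, 93, 99, 105, 130, 139, 145, 164] → cuts [10, 15, 28, 35, 46, 65, 70, 74, 97, 103, 109, 134, 143, 149, 168]
  JekX (AAAG, off=1): starts [0, 21, 26, 35, 55, 87, 109, 127, 132, 142, 149, 158] → cuts [1, 22, 27, 36, 56, 88, 110, 128, 133, 143, 150, 159]
  ZebIX (ATTAGG, off=2): starts [115, 121] → cuts [117, 123]

Pooled cuts: [1, 10, 15, 22, 27, 28, 35, 36, 46, 56, 65, 70, 74, 88, 97, 103, 109, 110, 117, 123, 128, 133, 134, 143, 149, 150, 159, 168]

Fragments:
  [0,1): 1 bp
  [1,10): 9 bp
  [10,15): 5 bp
  [15,22): 7 bp
  [22,27): 5 bp
  [27,28): 1 bp
  [28,35): 7 bp
  [35,36): 1 bp
  [36,46): 10 bp
  [46,56): 10 bp
  [56,65): 9 bp
  [65,70): 5 bp
  [70,74): 4 bp
  [74,88): 14 bp
  [88,97): 9 bp
  [97,103): 6 bp
  [103,109): 6 bp
  [109,110): 1 bp
  [110,117): 7 bp
  [117,123): 6 bp
  [123,128): 5 bp
  [128,133): 5 bp
  [133,134): 1 bp
  [134,143): 9 bp
  [143,149): 6 bp
  [149,150): 1 bp
  [150,159): 9 bp
  [159,168): 9 bp
  [168,175): 7 bp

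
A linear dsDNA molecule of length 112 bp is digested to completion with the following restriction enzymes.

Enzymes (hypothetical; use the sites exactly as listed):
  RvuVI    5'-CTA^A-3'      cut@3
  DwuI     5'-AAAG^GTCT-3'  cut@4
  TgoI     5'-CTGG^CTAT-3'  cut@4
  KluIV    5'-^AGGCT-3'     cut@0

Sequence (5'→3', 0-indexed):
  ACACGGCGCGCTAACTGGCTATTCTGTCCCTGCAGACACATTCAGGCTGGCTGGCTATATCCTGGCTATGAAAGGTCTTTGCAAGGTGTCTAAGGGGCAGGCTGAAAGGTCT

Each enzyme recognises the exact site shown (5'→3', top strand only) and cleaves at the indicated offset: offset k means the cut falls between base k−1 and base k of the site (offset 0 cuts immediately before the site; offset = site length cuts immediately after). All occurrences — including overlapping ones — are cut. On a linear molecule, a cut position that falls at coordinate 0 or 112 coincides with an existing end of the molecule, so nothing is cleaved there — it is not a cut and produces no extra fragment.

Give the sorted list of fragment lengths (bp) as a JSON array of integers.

Per-enzyme occurrences:
  RvuVI CTAA/3: at [10, 89] ⇒ [13, 92]
  DwuI AAAGGTCT/4: at [70, 104] ⇒ [74, 108]
  TgoI CTGGCTAT/4: at [14, 50, 61] ⇒ [18, 54, 65]
  KluIV AGGCT/0: at [43, 98] ⇒ [43, 98]

All cut coordinates (distinct, sorted): [13, 18, 43, 54, 65, 74, 92, 98, 108]

Fragments:
  [0,13): 13 bp
  [13,18): 5 bp
  [18,43): 25 bp
  [43,54): 11 bp
  [54,65): 11 bp
  [65,74): 9 bp
  [74,92): 18 bp
  [92,98): 6 bp
  [98,108): 10 bp
  [108,112): 4 bp

[4,5,6,9,10,11,11,13,18,25]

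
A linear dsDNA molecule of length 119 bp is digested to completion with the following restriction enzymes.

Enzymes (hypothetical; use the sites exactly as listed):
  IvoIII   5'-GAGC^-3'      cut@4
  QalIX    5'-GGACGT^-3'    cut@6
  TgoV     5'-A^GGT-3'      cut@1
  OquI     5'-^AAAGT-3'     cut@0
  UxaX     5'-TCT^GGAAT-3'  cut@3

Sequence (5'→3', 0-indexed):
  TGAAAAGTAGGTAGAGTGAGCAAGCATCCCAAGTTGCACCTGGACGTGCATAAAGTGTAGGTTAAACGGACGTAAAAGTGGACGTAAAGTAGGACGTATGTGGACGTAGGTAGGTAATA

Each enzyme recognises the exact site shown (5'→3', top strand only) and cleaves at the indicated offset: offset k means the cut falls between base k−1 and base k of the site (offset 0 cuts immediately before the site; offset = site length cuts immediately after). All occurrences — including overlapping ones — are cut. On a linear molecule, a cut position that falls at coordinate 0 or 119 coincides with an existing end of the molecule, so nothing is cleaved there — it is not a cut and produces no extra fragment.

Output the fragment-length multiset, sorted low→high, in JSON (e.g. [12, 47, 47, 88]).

[1,1,3,4,4,6,7,8,10,11,12,12,14,26]

Per-enzyme occurrences:
  IvoIII GAGC/4: at [17] ⇒ [21]
  QalIX GGACGT/6: at [41, 67, 79, 91, 101] ⇒ [47, 73, 85, 97, 107]
  TgoV AGGT/1: at [8, 58, 107, 111] ⇒ [9, 59, 108, 112]
  OquI AAAGT/0: at [3, 51, 74, 85] ⇒ [3, 51, 74, 85]
  UxaX (TCTGGAAT, off=3): no sites

All cut coordinates (distinct, sorted): [3, 9, 21, 47, 51, 59, 73, 74, 85, 97, 107, 108, 112]

Fragments:
  [0,3): 3 bp
  [3,9): 6 bp
  [9,21): 12 bp
  [21,47): 26 bp
  [47,51): 4 bp
  [51,59): 8 bp
  [59,73): 14 bp
  [73,74): 1 bp
  [74,85): 11 bp
  [85,97): 12 bp
  [97,107): 10 bp
  [107,108): 1 bp
  [108,112): 4 bp
  [112,119): 7 bp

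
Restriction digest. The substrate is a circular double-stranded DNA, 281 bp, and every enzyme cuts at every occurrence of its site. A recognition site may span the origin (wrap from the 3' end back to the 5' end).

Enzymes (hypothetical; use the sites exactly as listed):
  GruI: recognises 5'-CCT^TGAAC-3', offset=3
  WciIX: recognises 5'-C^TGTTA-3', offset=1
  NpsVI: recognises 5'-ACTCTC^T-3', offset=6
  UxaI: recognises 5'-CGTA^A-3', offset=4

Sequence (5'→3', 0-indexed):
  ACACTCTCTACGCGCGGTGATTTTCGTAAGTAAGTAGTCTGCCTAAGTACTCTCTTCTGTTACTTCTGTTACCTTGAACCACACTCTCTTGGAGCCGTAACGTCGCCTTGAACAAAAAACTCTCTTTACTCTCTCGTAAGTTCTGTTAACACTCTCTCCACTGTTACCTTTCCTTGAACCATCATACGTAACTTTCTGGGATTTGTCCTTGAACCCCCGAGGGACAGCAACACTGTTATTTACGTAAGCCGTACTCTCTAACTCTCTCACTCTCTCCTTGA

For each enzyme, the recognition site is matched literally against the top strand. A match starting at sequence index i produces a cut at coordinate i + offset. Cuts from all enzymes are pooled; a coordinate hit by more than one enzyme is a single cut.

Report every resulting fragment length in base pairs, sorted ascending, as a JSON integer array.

Scan for sites:
  GruI CCTTGAAC/3: at [71, 105, 171, 206, 275] ⇒ [74, 108, 174, 209, 278]
  WciIX CTGTTA/1: at [56, 65, 142, 160, 232] ⇒ [57, 66, 143, 161, 233]
  NpsVI ACTCTCT/6: at [2, 48, 82, 118, 127, 150, 252, 260, 268] ⇒ [8, 54, 88, 124, 133, 156, 258, 266, 274]
  UxaI CGTAA/4: at [24, 95, 134, 186, 242] ⇒ [28, 99, 138, 190, 246]

All cut coordinates (distinct, sorted): [8, 28, 54, 57, 66, 74, 88, 99, 108, 124, 133, 138, 143, 156, 161, 174, 190, 209, 233, 246, 258, 266, 274, 278]

Fragment lengths:
  8→28: 20 bp
  28→54: 26 bp
  54→57: 3 bp
  57→66: 9 bp
  66→74: 8 bp
  74→88: 14 bp
  88→99: 11 bp
  99→108: 9 bp
  108→124: 16 bp
  124→133: 9 bp
  133→138: 5 bp
  138→143: 5 bp
  143→156: 13 bp
  156→161: 5 bp
  161→174: 13 bp
  174→190: 16 bp
  190→209: 19 bp
  209→233: 24 bp
  233→246: 13 bp
  246→258: 12 bp
  258→266: 8 bp
  266→274: 8 bp
  274→278: 4 bp
  278→8 (wrap): 281-278+8 = 11 bp

[3,4,5,5,5,8,8,8,9,9,9,11,11,12,13,13,13,14,16,16,19,20,24,26]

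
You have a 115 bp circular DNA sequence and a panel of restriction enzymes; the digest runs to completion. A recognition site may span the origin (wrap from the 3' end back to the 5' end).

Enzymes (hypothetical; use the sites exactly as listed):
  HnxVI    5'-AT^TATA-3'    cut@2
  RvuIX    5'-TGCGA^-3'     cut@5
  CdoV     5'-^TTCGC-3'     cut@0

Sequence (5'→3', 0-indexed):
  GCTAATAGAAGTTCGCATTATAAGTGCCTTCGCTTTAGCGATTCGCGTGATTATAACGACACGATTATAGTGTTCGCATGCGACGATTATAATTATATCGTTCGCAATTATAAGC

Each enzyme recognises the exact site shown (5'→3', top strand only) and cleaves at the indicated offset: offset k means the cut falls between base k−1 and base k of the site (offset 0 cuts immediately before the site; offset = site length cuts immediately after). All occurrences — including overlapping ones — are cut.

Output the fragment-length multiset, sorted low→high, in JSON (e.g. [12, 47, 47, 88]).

Scan for sites:
  HnxVI (ATTATA, off=2): starts [16, 49, 63, 85, 91, 106] → cuts [18, 51, 65, 87, 93, 108]
  RvuIX (TGCGA, off=5): starts [78] → cuts [83]
  CdoV (TTCGC, off=0): starts [11, 28, 41, 72, 100] → cuts [11, 28, 41, 72, 100]

Pooled cuts: [11, 18, 28, 41, 51, 65, 72, 83, 87, 93, 100, 108]

Fragments:
  11→18: 7 bp
  18→28: 10 bp
  28→41: 13 bp
  41→51: 10 bp
  51→65: 14 bp
  65→72: 7 bp
  72→83: 11 bp
  83→87: 4 bp
  87→93: 6 bp
  93→100: 7 bp
  100→108: 8 bp
  108→11 (wrap): 115-108+11 = 18 bp

[4,6,7,7,7,8,10,10,11,13,14,18]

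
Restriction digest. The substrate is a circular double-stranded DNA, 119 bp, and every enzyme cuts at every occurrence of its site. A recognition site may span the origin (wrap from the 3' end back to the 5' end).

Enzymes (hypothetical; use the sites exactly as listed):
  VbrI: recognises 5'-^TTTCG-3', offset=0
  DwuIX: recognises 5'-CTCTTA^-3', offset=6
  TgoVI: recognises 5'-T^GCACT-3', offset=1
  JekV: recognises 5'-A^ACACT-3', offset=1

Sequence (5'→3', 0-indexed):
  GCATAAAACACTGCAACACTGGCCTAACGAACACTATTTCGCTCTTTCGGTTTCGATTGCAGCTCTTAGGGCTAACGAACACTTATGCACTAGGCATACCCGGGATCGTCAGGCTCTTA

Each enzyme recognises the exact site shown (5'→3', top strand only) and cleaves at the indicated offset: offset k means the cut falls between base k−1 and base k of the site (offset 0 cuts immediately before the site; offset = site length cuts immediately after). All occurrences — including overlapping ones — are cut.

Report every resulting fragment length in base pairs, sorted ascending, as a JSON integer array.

Per-enzyme occurrences:
  VbrI (TTTCG, off=0): starts [36, 44, 50] → cuts [36, 44, 50]
  DwuIX (CTCTTA, off=6): starts [62, 113] → cuts [0, 68]
  TgoVI (TGCACT, off=1): starts [85] → cuts [86]
  JekV (AACACT, off=1): starts [6, 14, 29, 77] → cuts [7, 15, 30, 78]

All cut coordinates (distinct, sorted): [0, 7, 15, 30, 36, 44, 50, 68, 78, 86]

Fragment lengths:
  0→7: 7 bp
  7→15: 8 bp
  15→30: 15 bp
  30→36: 6 bp
  36→44: 8 bp
  44→50: 6 bp
  50→68: 18 bp
  68→78: 10 bp
  78→86: 8 bp
  86→0 (wrap): 119-86+0 = 33 bp

[6,6,7,8,8,8,10,15,18,33]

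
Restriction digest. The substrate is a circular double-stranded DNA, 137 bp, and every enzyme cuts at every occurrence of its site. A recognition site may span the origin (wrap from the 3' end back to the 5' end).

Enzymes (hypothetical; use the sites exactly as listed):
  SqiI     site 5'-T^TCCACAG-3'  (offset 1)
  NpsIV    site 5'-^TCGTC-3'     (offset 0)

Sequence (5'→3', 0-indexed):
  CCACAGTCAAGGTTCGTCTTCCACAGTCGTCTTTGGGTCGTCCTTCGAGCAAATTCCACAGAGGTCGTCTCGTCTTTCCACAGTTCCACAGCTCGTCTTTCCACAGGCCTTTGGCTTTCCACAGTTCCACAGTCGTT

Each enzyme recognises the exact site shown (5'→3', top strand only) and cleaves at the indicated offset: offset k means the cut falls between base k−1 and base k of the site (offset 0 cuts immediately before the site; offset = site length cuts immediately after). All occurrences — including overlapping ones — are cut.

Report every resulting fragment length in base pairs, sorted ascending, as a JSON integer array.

Site scan:
  SqiI (TTCCACAG, off=1): starts [18, 53, 75, 83, 98, 116, 124, 135] → cuts [19, 54, 76, 84, 99, 117, 125, 136]
  NpsIV (TCGTC, off=0): starts [13, 26, 37, 64, 69, 92] → cuts [13, 26, 37, 64, 69, 92]

All cut coordinates (distinct, sorted): [13, 19, 26, 37, 54, 64, 69, 76, 84, 92, 99, 117, 125, 136]

Fragment lengths:
  13→19: 6 bp
  19→26: 7 bp
  26→37: 11 bp
  37→54: 17 bp
  54→64: 10 bp
  64→69: 5 bp
  69→76: 7 bp
  76→84: 8 bp
  84→92: 8 bp
  92→99: 7 bp
  99→117: 18 bp
  117→125: 8 bp
  125→136: 11 bp
  136→13 (wrap): 137-136+13 = 14 bp

[5,6,7,7,7,8,8,8,10,11,11,14,17,18]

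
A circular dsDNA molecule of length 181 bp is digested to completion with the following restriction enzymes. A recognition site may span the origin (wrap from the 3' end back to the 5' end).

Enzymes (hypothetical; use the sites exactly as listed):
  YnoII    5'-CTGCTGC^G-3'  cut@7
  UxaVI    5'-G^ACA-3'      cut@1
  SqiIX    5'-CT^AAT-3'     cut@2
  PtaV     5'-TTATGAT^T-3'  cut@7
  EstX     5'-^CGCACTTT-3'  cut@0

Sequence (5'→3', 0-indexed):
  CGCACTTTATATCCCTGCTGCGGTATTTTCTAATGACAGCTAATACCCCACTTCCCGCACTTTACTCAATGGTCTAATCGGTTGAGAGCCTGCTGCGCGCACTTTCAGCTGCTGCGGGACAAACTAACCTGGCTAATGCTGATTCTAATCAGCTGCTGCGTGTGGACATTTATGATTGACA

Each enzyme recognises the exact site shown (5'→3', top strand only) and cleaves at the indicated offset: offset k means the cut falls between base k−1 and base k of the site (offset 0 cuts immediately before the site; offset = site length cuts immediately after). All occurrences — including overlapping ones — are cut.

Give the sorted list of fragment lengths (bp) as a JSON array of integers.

Site scan:
  YnoII (CTGCTGCG, off=7): starts [14, 89, 108, 152] → cuts [21, 96, 115, 159]
  UxaVI (GACA, off=1): starts [34, 117, 164, 177] → cuts [35, 118, 165, 178]
  SqiIX (CTAAT, off=2): starts [29, 39, 73, 132, 144] → cuts [31, 41, 75, 134, 146]
  PtaV (TTATGATT, off=7): starts [169] → cuts [176]
  EstX (CGCACTTT, off=0): starts [0, 55, 97] → cuts [0, 55, 97]

All cut coordinates (distinct, sorted): [0, 21, 31, 35, 41, 55, 75, 96, 97, 115, 118, 134, 146, 159, 165, 176, 178]

Fragments:
  0→21: 21 bp
  21→31: 10 bp
  31→35: 4 bp
  35→41: 6 bp
  41→55: 14 bp
  55→75: 20 bp
  75→96: 21 bp
  96→97: 1 bp
  97→115: 18 bp
  115→118: 3 bp
  118→134: 16 bp
  134→146: 12 bp
  146→159: 13 bp
  159→165: 6 bp
  165→176: 11 bp
  176→178: 2 bp
  178→0 (wrap): 181-178+0 = 3 bp

[1,2,3,3,4,6,6,10,11,12,13,14,16,18,20,21,21]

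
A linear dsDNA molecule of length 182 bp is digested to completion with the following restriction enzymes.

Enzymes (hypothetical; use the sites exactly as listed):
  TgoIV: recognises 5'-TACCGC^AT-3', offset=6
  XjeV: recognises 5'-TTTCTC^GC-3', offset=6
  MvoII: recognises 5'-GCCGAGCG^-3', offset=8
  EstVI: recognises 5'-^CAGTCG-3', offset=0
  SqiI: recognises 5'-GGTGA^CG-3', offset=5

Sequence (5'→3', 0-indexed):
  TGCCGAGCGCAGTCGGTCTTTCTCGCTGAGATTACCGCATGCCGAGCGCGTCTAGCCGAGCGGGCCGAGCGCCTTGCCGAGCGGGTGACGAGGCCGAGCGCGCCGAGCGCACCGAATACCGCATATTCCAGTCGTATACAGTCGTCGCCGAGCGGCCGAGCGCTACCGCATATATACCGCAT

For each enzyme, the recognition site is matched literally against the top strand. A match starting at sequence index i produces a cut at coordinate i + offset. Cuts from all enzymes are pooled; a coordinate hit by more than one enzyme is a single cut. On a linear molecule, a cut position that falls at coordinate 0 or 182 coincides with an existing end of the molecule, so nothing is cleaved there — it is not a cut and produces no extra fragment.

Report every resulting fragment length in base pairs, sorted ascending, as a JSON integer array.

Per-enzyme occurrences:
  TgoIV TACCGCAT/6: at [32, 116, 163, 174] ⇒ [38, 122, 169, 180]
  XjeV TTTCTCGC/6: at [18] ⇒ [24]
  MvoII GCCGAGCG/8: at [1, 40, 54, 63, 75, 92, 101, 146, 154] ⇒ [9, 48, 62, 71, 83, 100, 109, 154, 162]
  EstVI CAGTCG/0: at [9, 128, 138] ⇒ [9, 128, 138]
  SqiI GGTGACG/5: at [83] ⇒ [88]

All cut coordinates (distinct, sorted): [9, 24, 38, 48, 62, 71, 83, 88, 100, 109, 122, 128, 138, 154, 162, 169, 180]

Fragments:
  [0,9): 9 bp
  [9,24): 15 bp
  [24,38): 14 bp
  [38,48): 10 bp
  [48,62): 14 bp
  [62,71): 9 bp
  [71,83): 12 bp
  [83,88): 5 bp
  [88,100): 12 bp
  [100,109): 9 bp
  [109,122): 13 bp
  [122,128): 6 bp
  [128,138): 10 bp
  [138,154): 16 bp
  [154,162): 8 bp
  [162,169): 7 bp
  [169,180): 11 bp
  [180,182): 2 bp

[2,5,6,7,8,9,9,9,10,10,11,12,12,13,14,14,15,16]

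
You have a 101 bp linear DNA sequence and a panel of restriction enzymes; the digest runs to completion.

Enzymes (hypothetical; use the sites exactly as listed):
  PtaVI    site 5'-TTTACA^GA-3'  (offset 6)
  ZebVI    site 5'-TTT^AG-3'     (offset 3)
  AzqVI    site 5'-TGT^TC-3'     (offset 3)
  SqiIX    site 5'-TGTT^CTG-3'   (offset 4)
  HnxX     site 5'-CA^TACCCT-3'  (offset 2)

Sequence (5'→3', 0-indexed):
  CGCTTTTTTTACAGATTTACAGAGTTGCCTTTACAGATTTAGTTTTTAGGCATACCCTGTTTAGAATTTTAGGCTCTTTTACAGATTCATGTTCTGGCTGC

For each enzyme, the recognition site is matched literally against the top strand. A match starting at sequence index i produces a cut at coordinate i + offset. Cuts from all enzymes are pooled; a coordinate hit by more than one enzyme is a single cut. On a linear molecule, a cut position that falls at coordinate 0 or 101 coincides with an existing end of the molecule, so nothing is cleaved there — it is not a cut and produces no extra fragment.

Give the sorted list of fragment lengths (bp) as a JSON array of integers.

Per-enzyme occurrences:
  PtaVI TTTACAGA/6: at [7, 15, 29, 77] ⇒ [13, 21, 35, 83]
  ZebVI TTTAG/3: at [37, 44, 59, 67] ⇒ [40, 47, 62, 70]
  AzqVI TGTTC/3: at [89] ⇒ [92]
  SqiIX TGTTCTG/4: at [89] ⇒ [93]
  HnxX CATACCCT/2: at [50] ⇒ [52]

Pooled cuts: [13, 21, 35, 40, 47, 52, 62, 70, 83, 92, 93]

Fragment lengths:
  [0,13): 13 bp
  [13,21): 8 bp
  [21,35): 14 bp
  [35,40): 5 bp
  [40,47): 7 bp
  [47,52): 5 bp
  [52,62): 10 bp
  [62,70): 8 bp
  [70,83): 13 bp
  [83,92): 9 bp
  [92,93): 1 bp
  [93,101): 8 bp

[1,5,5,7,8,8,8,9,10,13,13,14]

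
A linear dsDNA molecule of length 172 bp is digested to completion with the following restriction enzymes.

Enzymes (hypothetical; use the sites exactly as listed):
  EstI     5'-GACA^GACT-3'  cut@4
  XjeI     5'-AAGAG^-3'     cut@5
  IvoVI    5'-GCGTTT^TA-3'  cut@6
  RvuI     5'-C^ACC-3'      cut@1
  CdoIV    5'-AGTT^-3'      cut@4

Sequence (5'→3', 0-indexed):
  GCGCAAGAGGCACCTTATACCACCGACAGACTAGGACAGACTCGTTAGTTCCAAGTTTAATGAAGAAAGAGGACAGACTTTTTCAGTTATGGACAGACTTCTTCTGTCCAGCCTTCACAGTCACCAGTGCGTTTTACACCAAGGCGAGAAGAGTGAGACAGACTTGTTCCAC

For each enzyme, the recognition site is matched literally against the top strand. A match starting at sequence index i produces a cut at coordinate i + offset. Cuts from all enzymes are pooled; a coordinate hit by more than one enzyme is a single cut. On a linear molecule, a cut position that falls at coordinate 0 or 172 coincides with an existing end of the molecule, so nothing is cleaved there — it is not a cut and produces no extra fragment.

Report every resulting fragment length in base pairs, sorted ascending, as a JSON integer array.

Per-enzyme occurrences:
  EstI (GACAGACT, off=4): starts [24, 34, 71, 91, 156] → cuts [28, 38, 75, 95, 160]
  XjeI (AAGAG, off=5): starts [4, 66, 148] → cuts [9, 71, 153]
  IvoVI (GCGTTTTA, off=6): starts [128] → cuts [134]
  RvuI (CACC, off=1): starts [10, 20, 121, 136] → cuts [11, 21, 122, 137]
  CdoIV (AGTT, off=4): starts [46, 53, 84] → cuts [50, 57, 88]

All cut coordinates (distinct, sorted): [9, 11, 21, 28, 38, 50, 57, 71, 75, 88, 95, 122, 134, 137, 153, 160]

Fragments:
  [0,9): 9 bp
  [9,11): 2 bp
  [11,21): 10 bp
  [21,28): 7 bp
  [28,38): 10 bp
  [38,50): 12 bp
  [50,57): 7 bp
  [57,71): 14 bp
  [71,75): 4 bp
  [75,88): 13 bp
  [88,95): 7 bp
  [95,122): 27 bp
  [122,134): 12 bp
  [134,137): 3 bp
  [137,153): 16 bp
  [153,160): 7 bp
  [160,172): 12 bp

[2,3,4,7,7,7,7,9,10,10,12,12,12,13,14,16,27]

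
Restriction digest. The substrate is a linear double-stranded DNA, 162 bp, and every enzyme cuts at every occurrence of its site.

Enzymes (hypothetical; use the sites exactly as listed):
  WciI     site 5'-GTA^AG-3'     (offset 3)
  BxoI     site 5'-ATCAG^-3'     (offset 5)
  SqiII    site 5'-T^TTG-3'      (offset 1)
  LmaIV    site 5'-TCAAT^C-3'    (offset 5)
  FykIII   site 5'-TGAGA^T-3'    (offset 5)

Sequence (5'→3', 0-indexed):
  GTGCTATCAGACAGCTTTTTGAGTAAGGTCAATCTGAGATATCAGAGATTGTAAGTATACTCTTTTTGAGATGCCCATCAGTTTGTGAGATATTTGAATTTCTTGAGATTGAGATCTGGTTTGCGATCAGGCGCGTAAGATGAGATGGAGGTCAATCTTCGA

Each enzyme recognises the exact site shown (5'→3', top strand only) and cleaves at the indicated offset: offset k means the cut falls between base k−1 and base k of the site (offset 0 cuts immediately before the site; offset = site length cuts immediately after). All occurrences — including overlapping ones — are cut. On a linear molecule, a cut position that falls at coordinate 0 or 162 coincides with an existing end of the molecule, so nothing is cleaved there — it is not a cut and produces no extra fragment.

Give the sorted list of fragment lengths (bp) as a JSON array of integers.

Site scan:
  WciI GTAAG/3: at [22, 50, 134] ⇒ [25, 53, 137]
  BxoI ATCAG/5: at [5, 40, 76, 125] ⇒ [10, 45, 81, 130]
  SqiII TTTG/1: at [17, 64, 81, 92, 119] ⇒ [18, 65, 82, 93, 120]
  LmaIV TCAATC/5: at [28, 151] ⇒ [33, 156]
  FykIII TGAGAT/5: at [34, 66, 85, 103, 109, 140] ⇒ [39, 71, 90, 108, 114, 145]

All cut coordinates (distinct, sorted): [10, 18, 25, 33, 39, 45, 53, 65, 71, 81, 82, 90, 93, 108, 114, 120, 130, 137, 145, 156]

Fragment lengths:
  [0,10): 10 bp
  [10,18): 8 bp
  [18,25): 7 bp
  [25,33): 8 bp
  [33,39): 6 bp
  [39,45): 6 bp
  [45,53): 8 bp
  [53,65): 12 bp
  [65,71): 6 bp
  [71,81): 10 bp
  [81,82): 1 bp
  [82,90): 8 bp
  [90,93): 3 bp
  [93,108): 15 bp
  [108,114): 6 bp
  [114,120): 6 bp
  [120,130): 10 bp
  [130,137): 7 bp
  [137,145): 8 bp
  [145,156): 11 bp
  [156,162): 6 bp

[1,3,6,6,6,6,6,6,7,7,8,8,8,8,8,10,10,10,11,12,15]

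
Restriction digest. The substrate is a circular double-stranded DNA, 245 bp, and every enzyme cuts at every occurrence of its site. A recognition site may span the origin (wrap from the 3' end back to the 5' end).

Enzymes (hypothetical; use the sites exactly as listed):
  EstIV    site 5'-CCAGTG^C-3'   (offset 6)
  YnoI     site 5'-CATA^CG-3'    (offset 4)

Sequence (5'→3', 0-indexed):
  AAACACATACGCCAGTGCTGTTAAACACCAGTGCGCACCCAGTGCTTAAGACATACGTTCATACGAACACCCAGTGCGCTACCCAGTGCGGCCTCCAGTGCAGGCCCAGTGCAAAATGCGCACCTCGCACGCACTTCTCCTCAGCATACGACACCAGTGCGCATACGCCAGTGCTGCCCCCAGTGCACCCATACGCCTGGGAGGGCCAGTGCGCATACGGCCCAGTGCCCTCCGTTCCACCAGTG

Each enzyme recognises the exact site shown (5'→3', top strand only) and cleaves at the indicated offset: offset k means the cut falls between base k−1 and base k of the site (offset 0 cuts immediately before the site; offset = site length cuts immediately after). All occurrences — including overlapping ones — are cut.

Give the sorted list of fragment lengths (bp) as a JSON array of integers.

[6,6,8,8,8,8,10,11,11,11,11,12,12,12,13,16,18,27,37]

Site scan:
  EstIV (CCAGTGC, off=6): starts [11, 27, 38, 70, 82, 94, 105, 153, 167, 179, 205, 221] → cuts [17, 33, 44, 76, 88, 100, 111, 159, 173, 185, 211, 227]
  YnoI (CATACG, off=4): starts [5, 51, 59, 144, 161, 189, 213] → cuts [9, 55, 63, 148, 165, 193, 217]

Pooled cuts: [9, 17, 33, 44, 55, 63, 76, 88, 100, 111, 148, 159, 165, 173, 185, 193, 211, 217, 227]

Fragment lengths:
  9→17: 8 bp
  17→33: 16 bp
  33→44: 11 bp
  44→55: 11 bp
  55→63: 8 bp
  63→76: 13 bp
  76→88: 12 bp
  88→100: 12 bp
  100→111: 11 bp
  111→148: 37 bp
  148→159: 11 bp
  159→165: 6 bp
  165→173: 8 bp
  173→185: 12 bp
  185→193: 8 bp
  193→211: 18 bp
  211→217: 6 bp
  217→227: 10 bp
  227→9 (wrap): 245-227+9 = 27 bp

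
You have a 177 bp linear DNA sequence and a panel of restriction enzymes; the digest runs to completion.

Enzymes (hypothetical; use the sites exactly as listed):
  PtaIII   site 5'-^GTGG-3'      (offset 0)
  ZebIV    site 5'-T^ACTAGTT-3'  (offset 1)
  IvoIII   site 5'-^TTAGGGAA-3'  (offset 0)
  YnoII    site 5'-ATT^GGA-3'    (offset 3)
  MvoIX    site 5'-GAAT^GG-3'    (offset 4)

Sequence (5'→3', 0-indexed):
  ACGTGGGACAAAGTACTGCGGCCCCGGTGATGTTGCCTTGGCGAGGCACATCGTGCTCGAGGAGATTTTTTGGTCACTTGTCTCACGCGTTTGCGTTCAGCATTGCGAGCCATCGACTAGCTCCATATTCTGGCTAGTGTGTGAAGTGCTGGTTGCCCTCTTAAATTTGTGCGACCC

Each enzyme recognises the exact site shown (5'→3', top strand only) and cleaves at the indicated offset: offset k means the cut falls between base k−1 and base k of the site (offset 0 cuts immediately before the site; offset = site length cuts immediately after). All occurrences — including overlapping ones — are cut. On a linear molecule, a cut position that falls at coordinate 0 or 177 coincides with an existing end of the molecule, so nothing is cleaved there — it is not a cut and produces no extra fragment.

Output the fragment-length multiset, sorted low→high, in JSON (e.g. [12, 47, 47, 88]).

Scan for sites:
  PtaIII GTGG/0: at [2] ⇒ [2]
  ZebIV (TACTAGTT, off=1): no sites
  IvoIII (TTAGGGAA, off=0): no sites
  YnoII (ATTGGA, off=3): no sites
  MvoIX (GAATGG, off=4): no sites

All cut coordinates (distinct, sorted): [2]

Fragments:
  [0,2): 2 bp
  [2,177): 175 bp

[2,175]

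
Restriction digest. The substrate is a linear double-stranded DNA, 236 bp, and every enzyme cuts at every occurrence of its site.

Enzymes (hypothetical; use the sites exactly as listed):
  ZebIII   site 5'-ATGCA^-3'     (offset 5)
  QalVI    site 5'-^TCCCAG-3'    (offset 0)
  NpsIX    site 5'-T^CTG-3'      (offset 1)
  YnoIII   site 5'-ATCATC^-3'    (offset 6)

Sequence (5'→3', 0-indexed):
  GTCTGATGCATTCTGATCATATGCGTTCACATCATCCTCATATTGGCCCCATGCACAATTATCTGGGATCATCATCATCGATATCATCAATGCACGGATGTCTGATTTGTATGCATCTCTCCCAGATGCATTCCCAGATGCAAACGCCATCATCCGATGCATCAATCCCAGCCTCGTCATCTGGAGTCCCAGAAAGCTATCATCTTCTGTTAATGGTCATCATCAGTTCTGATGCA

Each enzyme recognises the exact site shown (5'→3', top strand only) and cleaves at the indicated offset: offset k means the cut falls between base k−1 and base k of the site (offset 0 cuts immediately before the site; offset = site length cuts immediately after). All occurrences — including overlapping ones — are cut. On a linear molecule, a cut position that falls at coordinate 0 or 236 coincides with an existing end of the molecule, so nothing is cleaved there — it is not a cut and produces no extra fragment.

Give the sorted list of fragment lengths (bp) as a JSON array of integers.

Per-enzyme occurrences:
  ZebIII (ATGCA, off=5): starts [5, 50, 89, 110, 125, 137, 156, 231] → cuts [10, 55, 94, 115, 130, 142, 161] (position 236 is a terminus of the linear molecule — no cut)
  QalVI (TCCCAG, off=0): starts [119, 131, 165, 186] → cuts [119, 131, 165, 186]
  NpsIX (TCTG, off=1): starts [1, 11, 61, 100, 179, 205, 227] → cuts [2, 12, 62, 101, 180, 206, 228]
  YnoIII (ATCATC, off=6): starts [30, 67, 70, 73, 82, 148, 198, 218] → cuts [36, 73, 76, 79, 88, 154, 204, 224]

All cut coordinates (distinct, sorted): [2, 10, 12, 36, 55, 62, 73, 76, 79, 88, 94, 101, 115, 119, 130, 131, 142, 154, 161, 165, 180, 186, 204, 206, 224, 228]

Fragment lengths:
  [0,2): 2 bp
  [2,10): 8 bp
  [10,12): 2 bp
  [12,36): 24 bp
  [36,55): 19 bp
  [55,62): 7 bp
  [62,73): 11 bp
  [73,76): 3 bp
  [76,79): 3 bp
  [79,88): 9 bp
  [88,94): 6 bp
  [94,101): 7 bp
  [101,115): 14 bp
  [115,119): 4 bp
  [119,130): 11 bp
  [130,131): 1 bp
  [131,142): 11 bp
  [142,154): 12 bp
  [154,161): 7 bp
  [161,165): 4 bp
  [165,180): 15 bp
  [180,186): 6 bp
  [186,204): 18 bp
  [204,206): 2 bp
  [206,224): 18 bp
  [224,228): 4 bp
  [228,236): 8 bp

[1,2,2,2,3,3,4,4,4,6,6,7,7,7,8,8,9,11,11,11,12,14,15,18,18,19,24]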